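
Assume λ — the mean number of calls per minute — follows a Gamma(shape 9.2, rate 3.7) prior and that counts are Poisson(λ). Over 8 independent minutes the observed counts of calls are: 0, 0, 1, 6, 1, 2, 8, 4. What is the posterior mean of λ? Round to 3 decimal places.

Total count ∑xᵢ = 22 over n = 8 minutes.
Gamma is conjugate to the Poisson likelihood: posterior is Gamma(shape = 9.2+22 = 31.2, rate = 3.7+8 = 11.7).
E[λ | data] = 31.2/11.7 = 2.667.

Posterior mean ≈ 2.667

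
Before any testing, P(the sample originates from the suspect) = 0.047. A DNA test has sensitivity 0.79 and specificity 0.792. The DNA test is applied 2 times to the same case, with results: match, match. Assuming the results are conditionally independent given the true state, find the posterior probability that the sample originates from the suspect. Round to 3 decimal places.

Posterior P(H) ≈ 0.416

Let H be the event that the sample originates from the suspect; start with P(H) = 0.047. P('match'|H) = 0.79, P('match'|¬H) = 0.208.
Update on result 1 ('match'): P(H) ← 0.79·0.0470 / (0.79·0.0470 + 0.208·0.9530) = 0.037130/0.23535 = 0.1578.
Update on result 2 ('match'): P(H) ← 0.79·0.1578 / (0.79·0.1578 + 0.208·0.8422) = 0.12463/0.29982 = 0.4157.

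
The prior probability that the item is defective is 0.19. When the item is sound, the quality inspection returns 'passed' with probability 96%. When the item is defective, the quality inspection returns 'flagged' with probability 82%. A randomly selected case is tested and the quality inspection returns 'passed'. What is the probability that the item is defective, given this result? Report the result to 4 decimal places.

Write H for 'the item is defective'. Prior odds H:¬H = 0.19/0.81 = 0.23457. For the 'passed' outcome, the likelihood ratio is 0.18/0.96 = 0.18750.
Posterior odds = 0.23457 × 0.18750 = 0.043981, so P(H|E) = 0.043981/(1+0.043981) = 0.0421.

P(H | E) ≈ 0.0421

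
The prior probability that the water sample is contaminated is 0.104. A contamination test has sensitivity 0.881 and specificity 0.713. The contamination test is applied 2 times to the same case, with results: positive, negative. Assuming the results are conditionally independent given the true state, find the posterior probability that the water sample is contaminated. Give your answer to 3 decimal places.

Let H be the event that the water sample is contaminated; start with P(H) = 0.104. P('positive'|H) = 0.881, P('positive'|¬H) = 0.287.
Update on result 1 ('positive'): P(H) ← 0.881·0.1040 / (0.881·0.1040 + 0.287·0.8960) = 0.091624/0.34878 = 0.2627.
Update on result 2 ('negative'): P(H) ← 0.119·0.2627 / (0.119·0.2627 + 0.713·0.7373) = 0.031261/0.55696 = 0.0561.

Posterior P(H) ≈ 0.056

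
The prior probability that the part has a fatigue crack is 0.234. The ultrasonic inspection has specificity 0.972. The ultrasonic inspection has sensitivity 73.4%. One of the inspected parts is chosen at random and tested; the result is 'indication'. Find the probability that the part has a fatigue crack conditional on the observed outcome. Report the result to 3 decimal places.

Let H be the event that the part has a fatigue crack. P(H) = 0.234, so P(¬H) = 0.766. With E the 'indication' result, P(E|H) = 0.734 and P(E|¬H) = 0.028.
P(E) = 0.734·0.234 + 0.028·0.766 = 0.17176 + 0.021448 = 0.19320.
By Bayes' theorem, P(H|E) = 0.17176 / 0.19320 = 0.889.

P(H | E) ≈ 0.889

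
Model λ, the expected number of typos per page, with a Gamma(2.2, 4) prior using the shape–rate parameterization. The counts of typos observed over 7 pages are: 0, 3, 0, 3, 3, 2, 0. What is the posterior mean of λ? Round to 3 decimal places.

Total count ∑xᵢ = 11 over n = 7 pages.
Gamma is conjugate to the Poisson likelihood: posterior is Gamma(shape = 2.2+11 = 13.2, rate = 4+7 = 11).
Posterior mean = shape/rate = 13.2/11 = 1.200.

Posterior mean ≈ 1.200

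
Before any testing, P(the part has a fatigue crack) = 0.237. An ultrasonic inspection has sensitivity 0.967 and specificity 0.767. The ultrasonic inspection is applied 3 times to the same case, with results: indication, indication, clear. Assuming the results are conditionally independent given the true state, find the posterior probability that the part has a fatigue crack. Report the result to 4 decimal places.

With H the event that the part has a fatigue crack, the joint likelihood of the observed sequence is P(data|H) = 0.967·0.967·0.033 = 0.030858 and P(data|¬H) = 0.233·0.233·0.767 = 0.041640.
Bayes: P(H|data) = 0.237·0.030858 / (0.237·0.030858 + 0.763·0.041640) = 0.0073133/0.039084 = 0.1871.

Posterior P(H) ≈ 0.1871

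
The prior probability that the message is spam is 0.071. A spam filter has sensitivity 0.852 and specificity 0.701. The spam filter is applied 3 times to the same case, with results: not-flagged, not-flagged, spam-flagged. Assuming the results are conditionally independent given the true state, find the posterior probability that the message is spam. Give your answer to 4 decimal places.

Let H be the event that the message is spam; start with P(H) = 0.071. P('spam-flagged'|H) = 0.852, P('spam-flagged'|¬H) = 0.299.
Update on result 1 ('not-flagged'): P(H) ← 0.148·0.0710 / (0.148·0.0710 + 0.701·0.9290) = 0.010508/0.66174 = 0.0159.
Update on result 2 ('not-flagged'): P(H) ← 0.148·0.0159 / (0.148·0.0159 + 0.701·0.9841) = 0.0023502/0.69222 = 0.0034.
Update on result 3 ('spam-flagged'): P(H) ← 0.852·0.0034 / (0.852·0.0034 + 0.299·0.9966) = 0.0028926/0.30088 = 0.0096.

Posterior P(H) ≈ 0.0096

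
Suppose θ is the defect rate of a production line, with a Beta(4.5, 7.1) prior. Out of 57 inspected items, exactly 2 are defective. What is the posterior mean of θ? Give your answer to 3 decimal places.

Observing 2 successes and 55 failures updates Beta(4.5, 7.1) by adding the success and failure counts to the two shape parameters: α = 4.5+2 = 6.5, β = 7.1+55 = 62.1.
E[θ | data] = 6.5/(6.5+62.1) = 0.095.

Posterior mean ≈ 0.095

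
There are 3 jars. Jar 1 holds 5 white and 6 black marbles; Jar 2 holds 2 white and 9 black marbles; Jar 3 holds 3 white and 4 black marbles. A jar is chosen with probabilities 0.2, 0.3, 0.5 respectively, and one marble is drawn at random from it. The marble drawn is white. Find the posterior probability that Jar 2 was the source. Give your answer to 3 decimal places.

Posterior probability ≈ 0.152

P(white|Jar 1) = 0.4545; P(white|Jar 2) = 0.1818; P(white|Jar 3) = 0.4286.
Prior × likelihood for each source: 0.2·0.4545=0.09091, 0.3·0.1818=0.05455, 0.5·0.4286=0.2143. Summing gives P(white) = 0.35974.
P(Jar 2 | white) = 0.05455 / 0.35974 = 0.152.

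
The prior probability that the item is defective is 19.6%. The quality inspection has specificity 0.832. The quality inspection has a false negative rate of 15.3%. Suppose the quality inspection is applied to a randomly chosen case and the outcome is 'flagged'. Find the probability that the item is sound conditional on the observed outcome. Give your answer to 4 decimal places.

Write H for 'the item is defective'. Prior odds H:¬H = 0.196/0.804 = 0.24378. For the 'flagged' outcome, the likelihood ratio is 0.847/0.168 = 5.0417.
Posterior odds = 0.24378 × 5.0417 = 1.2291, so P(H|E) = 1.2291/(1+1.2291) = 0.5514. Then P(¬H|E) = 1 − 0.5514 = 0.4486.

P(¬H | E) ≈ 0.4486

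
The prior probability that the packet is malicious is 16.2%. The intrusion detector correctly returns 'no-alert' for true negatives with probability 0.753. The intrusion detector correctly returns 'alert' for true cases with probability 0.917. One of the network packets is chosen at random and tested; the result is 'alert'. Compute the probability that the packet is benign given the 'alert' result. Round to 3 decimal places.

P(¬H | E) ≈ 0.582

Let H be the event that the packet is malicious. P(H) = 0.162, so P(¬H) = 0.838. With E the 'alert' result, P(E|H) = 0.917 and P(E|¬H) = 0.247.
P(E) = 0.917·0.162 + 0.247·0.838 = 0.14855 + 0.20699 = 0.35554.
By Bayes' theorem, P(H|E) = 0.14855 / 0.35554 = 0.418. Hence P(¬H|E) = 1 − 0.418 = 0.582.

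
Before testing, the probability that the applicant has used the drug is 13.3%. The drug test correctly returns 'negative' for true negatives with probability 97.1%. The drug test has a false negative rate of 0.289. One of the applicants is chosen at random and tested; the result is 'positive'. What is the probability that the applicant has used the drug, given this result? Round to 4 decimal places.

Write H for 'the applicant has used the drug'. Prior odds H:¬H = 0.133/0.867 = 0.15340. For the 'positive' outcome, the likelihood ratio is 0.711/0.029 = 24.517.
Posterior odds = 0.15340 × 24.517 = 3.7610, so P(H|E) = 3.7610/(1+3.7610) = 0.7900.

P(H | E) ≈ 0.7900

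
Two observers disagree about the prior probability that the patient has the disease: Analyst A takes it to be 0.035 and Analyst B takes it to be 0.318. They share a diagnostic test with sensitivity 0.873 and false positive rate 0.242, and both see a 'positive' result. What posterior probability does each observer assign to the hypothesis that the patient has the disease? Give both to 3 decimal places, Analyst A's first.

Analyst A: 0.116; Analyst B: 0.627

The likelihood ratio for a 'positive' result is 0.873/0.242 = 3.6074.
Analyst A: prior odds 0.035/0.965 = 0.036269; posterior odds 0.13084; posterior probability 0.116.
Analyst B: prior odds 0.318/0.682 = 0.46628; posterior odds 1.6821; posterior probability 0.627.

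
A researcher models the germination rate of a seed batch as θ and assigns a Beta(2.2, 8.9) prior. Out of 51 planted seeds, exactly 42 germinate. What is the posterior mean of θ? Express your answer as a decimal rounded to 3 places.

Posterior mean ≈ 0.712

The binomial likelihood is conjugate to the Beta prior: with 42 successes and 9 failures, the posterior is Beta(2.2+42, 8.9+9) = Beta(44.2, 17.9).
E[θ | data] = 44.2/(44.2+17.9) = 0.712.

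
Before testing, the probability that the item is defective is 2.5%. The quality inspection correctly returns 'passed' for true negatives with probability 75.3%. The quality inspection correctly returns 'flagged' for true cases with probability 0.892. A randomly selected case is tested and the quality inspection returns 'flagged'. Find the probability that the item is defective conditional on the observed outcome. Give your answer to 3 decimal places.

Let H be the event that the item is defective. P(H) = 0.025, so P(¬H) = 0.975. With E the 'flagged' result, P(E|H) = 0.892 and P(E|¬H) = 0.247.
P(E) = 0.892·0.025 + 0.247·0.975 = 0.022300 + 0.24082 = 0.26312.
By Bayes' theorem, P(H|E) = 0.022300 / 0.26312 = 0.085.

P(H | E) ≈ 0.085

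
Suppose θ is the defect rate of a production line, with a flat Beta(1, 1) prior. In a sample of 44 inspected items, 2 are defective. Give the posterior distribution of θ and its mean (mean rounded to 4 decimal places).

Observing 2 successes and 42 failures updates Beta(1, 1) by adding the success and failure counts to the two shape parameters: α = 1+2 = 3, β = 1+42 = 43.
E[θ | data] = 3/(3+43) = 0.0652.

Posterior: Beta(3, 43); mean ≈ 0.0652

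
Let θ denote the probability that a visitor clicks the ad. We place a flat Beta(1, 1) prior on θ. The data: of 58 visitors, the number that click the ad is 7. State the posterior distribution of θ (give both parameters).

Posterior: Beta(8, 52)

Observing 7 successes and 51 failures updates Beta(1, 1) by adding the success and failure counts to the two shape parameters: α = 1+7 = 8, β = 1+51 = 52.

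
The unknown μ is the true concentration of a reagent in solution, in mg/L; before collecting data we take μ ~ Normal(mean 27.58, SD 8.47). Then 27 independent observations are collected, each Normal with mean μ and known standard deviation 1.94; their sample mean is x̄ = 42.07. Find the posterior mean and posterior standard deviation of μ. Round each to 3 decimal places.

Prior precision 1/τ₀² = 1/8.47² = 0.0139391; data precision n/σ² = 27/1.94² = 7.17398.
Posterior precision = 0.0139391 + 7.17398 = 7.18792, giving posterior SD = 1/√7.18792 = 0.373.
Posterior mean = (0.0139391·27.58 + 7.17398·42.07) / 7.18792 = 42.042.

Posterior mean ≈ 42.042; posterior SD ≈ 0.373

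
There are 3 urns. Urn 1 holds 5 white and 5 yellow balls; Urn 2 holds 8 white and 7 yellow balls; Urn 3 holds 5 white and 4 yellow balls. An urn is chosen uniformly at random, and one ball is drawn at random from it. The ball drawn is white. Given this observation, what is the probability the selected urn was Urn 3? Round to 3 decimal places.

Posterior probability ≈ 0.350

P(white|Urn 1) = 0.5; P(white|Urn 2) = 0.5333; P(white|Urn 3) = 0.5556.
Prior × likelihood for each source: 0.333333·0.5=0.1667, 0.333333·0.5333=0.1778, 0.333333·0.5556=0.1852. Summing gives P(white) = 0.52963.
P(Urn 3 | white) = 0.1852 / 0.52963 = 0.350.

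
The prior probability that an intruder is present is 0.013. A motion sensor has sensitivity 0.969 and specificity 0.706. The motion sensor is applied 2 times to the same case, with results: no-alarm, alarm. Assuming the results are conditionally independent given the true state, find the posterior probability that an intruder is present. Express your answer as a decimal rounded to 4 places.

Posterior P(H) ≈ 0.0019

Let H be the event that an intruder is present; start with P(H) = 0.013. P('alarm'|H) = 0.969, P('alarm'|¬H) = 0.294.
Update on result 1 ('no-alarm'): P(H) ← 0.031·0.0130 / (0.031·0.0130 + 0.706·0.9870) = 0.00040300/0.69722 = 0.0006.
Update on result 2 ('alarm'): P(H) ← 0.969·0.0006 / (0.969·0.0006 + 0.294·0.9994) = 0.00056009/0.29439 = 0.0019.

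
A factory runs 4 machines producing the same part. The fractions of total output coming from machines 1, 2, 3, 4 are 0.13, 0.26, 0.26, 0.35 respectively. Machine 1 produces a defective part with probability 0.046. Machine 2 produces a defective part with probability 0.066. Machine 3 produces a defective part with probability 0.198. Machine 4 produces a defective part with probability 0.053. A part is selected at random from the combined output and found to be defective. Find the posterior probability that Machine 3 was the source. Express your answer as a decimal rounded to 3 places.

Posterior probability ≈ 0.553

Tabulate prior·likelihood by source: [1] prior 0.13, lik 0.046, product 0.005980; [2] prior 0.26, lik 0.066, product 0.01716; [3] prior 0.26, lik 0.198, product 0.05148; [4] prior 0.35, lik 0.053, product 0.01855.
Normalizing constant = 0.093170; the posterior for Machine 3 is its product over the sum, 0.05148/0.093170 = 0.553.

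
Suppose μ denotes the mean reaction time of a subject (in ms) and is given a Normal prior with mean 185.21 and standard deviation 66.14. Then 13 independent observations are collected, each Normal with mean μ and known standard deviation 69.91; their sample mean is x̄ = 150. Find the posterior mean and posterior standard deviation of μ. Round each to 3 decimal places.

With known σ, the Normal prior is conjugate. Weight on the data is w = (n/σ²)/(n/σ² + 1/τ₀²) = 0.00265990/(0.00265990+0.00022860) = 0.92086.
Posterior mean = w·x̄ + (1−w)·μ₀ = 0.92086·150 + 0.079141·185.21 = 152.787. Posterior variance = 1/(0.00265990+0.00022860) = 346.201, so SD = 18.606.

Posterior mean ≈ 152.787; posterior SD ≈ 18.606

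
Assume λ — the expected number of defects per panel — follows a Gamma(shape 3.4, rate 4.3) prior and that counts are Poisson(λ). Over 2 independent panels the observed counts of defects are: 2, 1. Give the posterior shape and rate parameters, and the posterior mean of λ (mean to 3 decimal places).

The Poisson likelihood adds the total count to the shape and the number of exposure periods to the rate. Here ∑xᵢ = 3 and n = 2, so shape 3.4→6.4 and rate 4.3→6.3.
E[λ | data] = 6.4/6.3 = 1.016.

Posterior: Gamma(shape=6.4, rate=6.3); mean ≈ 1.016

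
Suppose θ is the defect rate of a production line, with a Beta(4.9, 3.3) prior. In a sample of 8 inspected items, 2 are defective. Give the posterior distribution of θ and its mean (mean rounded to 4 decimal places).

Posterior: Beta(6.9, 9.3); mean ≈ 0.4259

Observing 2 successes and 6 failures updates Beta(4.9, 3.3) by adding the success and failure counts to the two shape parameters: α = 4.9+2 = 6.9, β = 3.3+6 = 9.3.
Posterior mean = α/(α+β) = 6.9/16.2 = 0.4259.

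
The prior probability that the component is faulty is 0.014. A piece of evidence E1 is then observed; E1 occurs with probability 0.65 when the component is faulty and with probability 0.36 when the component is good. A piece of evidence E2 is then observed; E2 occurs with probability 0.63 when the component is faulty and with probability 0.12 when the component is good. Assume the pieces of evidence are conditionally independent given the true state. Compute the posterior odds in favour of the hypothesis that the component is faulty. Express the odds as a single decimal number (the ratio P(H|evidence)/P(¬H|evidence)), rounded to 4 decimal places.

Posterior odds ≈ 0.1346

Prior odds = 0.014/(1−0.014) = 0.014199.
Likelihood ratio for E1 = 0.65/0.36 = 1.8056.
Likelihood ratio for E2 = 0.63/0.12 = 5.2500.
Posterior odds = prior odds × LR₁ × LR₂ = 0.13459.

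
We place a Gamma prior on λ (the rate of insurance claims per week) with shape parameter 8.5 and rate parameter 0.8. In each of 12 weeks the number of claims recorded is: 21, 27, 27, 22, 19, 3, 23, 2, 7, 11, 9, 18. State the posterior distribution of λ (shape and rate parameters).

The Poisson likelihood adds the total count to the shape and the number of exposure periods to the rate. Here ∑xᵢ = 189 and n = 12, so shape 8.5→197.5 and rate 0.8→12.8.

Posterior: Gamma(shape=197.5, rate=12.8)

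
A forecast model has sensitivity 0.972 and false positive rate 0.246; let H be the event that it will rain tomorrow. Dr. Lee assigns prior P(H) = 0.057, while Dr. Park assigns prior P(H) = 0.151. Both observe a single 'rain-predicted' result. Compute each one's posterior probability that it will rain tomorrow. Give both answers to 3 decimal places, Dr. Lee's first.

Dr. Lee: 0.193; Dr. Park: 0.413

P('+'|H) = 0.972, P('+'|¬H) = 0.246.
Dr. Lee: numerator 0.972·0.057 = 0.055404; evidence = 0.055404+0.246·0.943 = 0.28738; posterior = 0.193.
Dr. Park: numerator 0.972·0.151 = 0.14677; evidence = 0.14677+0.246·0.849 = 0.35563; posterior = 0.413.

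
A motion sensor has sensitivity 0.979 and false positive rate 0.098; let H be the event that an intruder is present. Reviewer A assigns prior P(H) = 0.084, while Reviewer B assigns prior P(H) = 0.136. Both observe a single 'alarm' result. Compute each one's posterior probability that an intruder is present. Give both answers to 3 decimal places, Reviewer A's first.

P('+'|H) = 0.979, P('+'|¬H) = 0.098.
Reviewer A: numerator 0.979·0.084 = 0.082236; evidence = 0.082236+0.098·0.916 = 0.17200; posterior = 0.478.
Reviewer B: numerator 0.979·0.136 = 0.13314; evidence = 0.13314+0.098·0.864 = 0.21782; posterior = 0.611.

Reviewer A: 0.478; Reviewer B: 0.611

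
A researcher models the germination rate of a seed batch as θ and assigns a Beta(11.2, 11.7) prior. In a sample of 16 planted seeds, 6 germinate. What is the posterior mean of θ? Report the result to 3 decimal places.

The binomial likelihood is conjugate to the Beta prior: with 6 successes and 10 failures, the posterior is Beta(11.2+6, 11.7+10) = Beta(17.2, 21.7).
E[θ | data] = 17.2/(17.2+21.7) = 0.442.

Posterior mean ≈ 0.442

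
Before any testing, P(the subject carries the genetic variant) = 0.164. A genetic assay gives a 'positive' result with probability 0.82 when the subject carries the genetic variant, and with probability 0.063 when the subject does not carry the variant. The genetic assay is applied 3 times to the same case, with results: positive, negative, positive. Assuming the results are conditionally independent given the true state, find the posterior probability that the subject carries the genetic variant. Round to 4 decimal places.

Posterior P(H) ≈ 0.8646

With H the event that the subject carries the genetic variant, the joint likelihood of the observed sequence is P(data|H) = 0.82·0.18·0.82 = 0.12103 and P(data|¬H) = 0.063·0.937·0.063 = 0.0037190.
Bayes: P(H|data) = 0.164·0.12103 / (0.164·0.12103 + 0.836·0.0037190) = 0.019849/0.022958 = 0.8646.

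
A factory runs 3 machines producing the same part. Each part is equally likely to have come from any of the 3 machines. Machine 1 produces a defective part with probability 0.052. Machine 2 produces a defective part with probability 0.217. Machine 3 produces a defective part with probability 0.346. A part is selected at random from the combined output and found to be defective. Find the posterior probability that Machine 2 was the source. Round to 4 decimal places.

Posterior probability ≈ 0.3528

P(defective|M1) = 0.052; P(defective|M2) = 0.217; P(defective|M3) = 0.346.
Prior × likelihood for each source: 0.333333·0.052=0.01733, 0.333333·0.217=0.07233, 0.333333·0.346=0.1153. Summing gives P(defective) = 0.20500.
P(Machine 2 | defective) = 0.07233 / 0.20500 = 0.3528.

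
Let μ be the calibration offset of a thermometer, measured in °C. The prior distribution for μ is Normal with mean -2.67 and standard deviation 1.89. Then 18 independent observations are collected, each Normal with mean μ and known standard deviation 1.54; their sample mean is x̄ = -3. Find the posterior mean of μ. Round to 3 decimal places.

With known σ, the Normal prior is conjugate. Weight on the data is w = (n/σ²)/(n/σ² + 1/τ₀²) = 7.58981/(7.58981+0.279947) = 0.96443.
Posterior mean = w·x̄ + (1−w)·μ₀ = 0.96443·-3 + 0.035573·-2.67 = -2.988.

Posterior mean ≈ -2.988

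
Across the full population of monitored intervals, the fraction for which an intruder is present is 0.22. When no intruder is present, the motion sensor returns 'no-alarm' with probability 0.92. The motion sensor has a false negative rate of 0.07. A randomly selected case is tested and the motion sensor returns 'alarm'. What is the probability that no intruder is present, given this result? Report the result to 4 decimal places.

Write H for 'an intruder is present'. Prior odds H:¬H = 0.22/0.78 = 0.28205. For the 'alarm' outcome, the likelihood ratio is 0.93/0.08 = 11.625.
Posterior odds = 0.28205 × 11.625 = 3.2788, so P(H|E) = 3.2788/(1+3.2788) = 0.7663. Then P(¬H|E) = 1 − 0.7663 = 0.2337.

P(¬H | E) ≈ 0.2337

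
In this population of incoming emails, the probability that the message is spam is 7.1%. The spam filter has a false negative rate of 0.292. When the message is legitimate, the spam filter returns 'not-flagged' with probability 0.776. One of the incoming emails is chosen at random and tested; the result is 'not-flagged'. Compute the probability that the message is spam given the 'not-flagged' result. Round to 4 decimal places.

Let H be the event that the message is spam. P(H) = 0.071, so P(¬H) = 0.929. With E the 'not-flagged' result, P(E|H) = 0.292 and P(E|¬H) = 0.776.
P(E) = 0.292·0.071 + 0.776·0.929 = 0.020732 + 0.72090 = 0.74164.
By Bayes' theorem, P(H|E) = 0.020732 / 0.74164 = 0.0280.

P(H | E) ≈ 0.0280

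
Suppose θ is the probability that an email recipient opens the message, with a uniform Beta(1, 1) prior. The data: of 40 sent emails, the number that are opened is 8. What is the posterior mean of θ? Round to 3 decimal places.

Posterior mean ≈ 0.214

The binomial likelihood is conjugate to the Beta prior: with 8 successes and 32 failures, the posterior is Beta(1+8, 1+32) = Beta(9, 33).
Posterior mean = α/(α+β) = 9/42 = 0.214.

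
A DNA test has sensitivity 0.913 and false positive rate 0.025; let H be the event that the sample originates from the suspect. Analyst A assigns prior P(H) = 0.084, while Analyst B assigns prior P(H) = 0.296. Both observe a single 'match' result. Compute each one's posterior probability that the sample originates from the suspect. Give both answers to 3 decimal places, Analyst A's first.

Analyst A: 0.770; Analyst B: 0.939

P('+'|H) = 0.913, P('+'|¬H) = 0.025.
Analyst A: numerator 0.913·0.084 = 0.076692; evidence = 0.076692+0.025·0.916 = 0.099592; posterior = 0.770.
Analyst B: numerator 0.913·0.296 = 0.27025; evidence = 0.27025+0.025·0.704 = 0.28785; posterior = 0.939.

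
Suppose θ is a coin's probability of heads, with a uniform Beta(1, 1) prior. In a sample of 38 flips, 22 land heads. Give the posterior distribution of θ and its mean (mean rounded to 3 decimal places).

Posterior: Beta(23, 17); mean ≈ 0.575

The binomial likelihood is conjugate to the Beta prior: with 22 successes and 16 failures, the posterior is Beta(1+22, 1+16) = Beta(23, 17).
E[θ | data] = 23/(23+17) = 0.575.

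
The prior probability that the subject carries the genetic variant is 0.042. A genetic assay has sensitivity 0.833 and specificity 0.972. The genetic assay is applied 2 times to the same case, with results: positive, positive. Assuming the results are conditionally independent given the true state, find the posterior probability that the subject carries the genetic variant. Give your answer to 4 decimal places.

Posterior P(H) ≈ 0.9749

With H the event that the subject carries the genetic variant, the joint likelihood of the observed sequence is P(data|H) = 0.833·0.833 = 0.69389 and P(data|¬H) = 0.028·0.028 = 0.00078400.
Bayes: P(H|data) = 0.042·0.69389 / (0.042·0.69389 + 0.958·0.00078400) = 0.029143/0.029894 = 0.9749.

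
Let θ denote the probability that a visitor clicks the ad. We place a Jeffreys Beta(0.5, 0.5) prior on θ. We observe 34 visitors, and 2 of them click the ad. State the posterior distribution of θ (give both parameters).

Posterior: Beta(2.5, 32.5)

The binomial likelihood is conjugate to the Beta prior: with 2 successes and 32 failures, the posterior is Beta(0.5+2, 0.5+32) = Beta(2.5, 32.5).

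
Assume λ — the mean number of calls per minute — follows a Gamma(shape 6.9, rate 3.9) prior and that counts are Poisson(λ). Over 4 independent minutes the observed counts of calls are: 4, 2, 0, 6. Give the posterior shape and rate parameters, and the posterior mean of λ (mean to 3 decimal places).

The Poisson likelihood adds the total count to the shape and the number of exposure periods to the rate. Here ∑xᵢ = 12 and n = 4, so shape 6.9→18.9 and rate 3.9→7.9.
Posterior mean = shape/rate = 18.9/7.9 = 2.392.

Posterior: Gamma(shape=18.9, rate=7.9); mean ≈ 2.392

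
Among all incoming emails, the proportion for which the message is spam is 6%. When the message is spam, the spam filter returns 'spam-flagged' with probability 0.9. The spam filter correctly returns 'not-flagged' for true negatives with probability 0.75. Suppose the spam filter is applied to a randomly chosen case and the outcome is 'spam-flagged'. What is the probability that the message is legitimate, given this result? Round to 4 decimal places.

P(¬H | E) ≈ 0.8131

Let H be the event that the message is spam. P(H) = 0.06, so P(¬H) = 0.94. With E the 'spam-flagged' result, P(E|H) = 0.9 and P(E|¬H) = 0.25.
P(E) = 0.9·0.06 + 0.25·0.94 = 0.054000 + 0.23500 = 0.28900.
By Bayes' theorem, P(H|E) = 0.054000 / 0.28900 = 0.1869. Hence P(¬H|E) = 1 − 0.1869 = 0.8131.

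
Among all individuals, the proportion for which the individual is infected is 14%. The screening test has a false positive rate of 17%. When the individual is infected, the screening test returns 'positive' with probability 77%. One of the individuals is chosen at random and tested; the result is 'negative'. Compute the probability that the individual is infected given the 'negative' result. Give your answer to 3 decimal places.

P(H | E) ≈ 0.043

Write H for 'the individual is infected'. Prior odds H:¬H = 0.14/0.86 = 0.16279. For the 'negative' outcome, the likelihood ratio is 0.23/0.83 = 0.27711.
Posterior odds = 0.16279 × 0.27711 = 0.045111, so P(H|E) = 0.045111/(1+0.045111) = 0.043.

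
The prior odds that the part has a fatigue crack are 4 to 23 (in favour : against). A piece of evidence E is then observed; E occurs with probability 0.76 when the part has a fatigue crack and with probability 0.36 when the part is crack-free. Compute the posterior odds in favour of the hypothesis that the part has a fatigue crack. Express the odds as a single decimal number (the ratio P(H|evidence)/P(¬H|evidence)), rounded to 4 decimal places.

Posterior odds ≈ 0.3671

Prior odds = 4/23 = 0.17391.
Likelihood ratio for E = 0.76/0.36 = 2.1111.
Posterior odds = prior odds × LR = 0.36715.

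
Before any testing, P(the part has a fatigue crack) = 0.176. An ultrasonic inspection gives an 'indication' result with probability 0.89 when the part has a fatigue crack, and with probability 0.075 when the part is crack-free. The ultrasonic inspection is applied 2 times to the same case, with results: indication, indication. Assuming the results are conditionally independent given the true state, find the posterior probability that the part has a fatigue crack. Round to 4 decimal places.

Let H be the event that the part has a fatigue crack; start with P(H) = 0.176. P('indication'|H) = 0.89, P('indication'|¬H) = 0.075.
Update on result 1 ('indication'): P(H) ← 0.89·0.1760 / (0.89·0.1760 + 0.075·0.8240) = 0.15664/0.21844 = 0.7171.
Update on result 2 ('indication'): P(H) ← 0.89·0.7171 / (0.89·0.7171 + 0.075·0.2829) = 0.63821/0.65942 = 0.9678.

Posterior P(H) ≈ 0.9678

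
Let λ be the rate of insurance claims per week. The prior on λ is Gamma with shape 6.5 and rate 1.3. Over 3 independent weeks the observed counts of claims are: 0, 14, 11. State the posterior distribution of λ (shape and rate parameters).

Posterior: Gamma(shape=31.5, rate=4.3)

Total count ∑xᵢ = 25 over n = 3 weeks.
Gamma is conjugate to the Poisson likelihood: posterior is Gamma(shape = 6.5+25 = 31.5, rate = 1.3+3 = 4.3).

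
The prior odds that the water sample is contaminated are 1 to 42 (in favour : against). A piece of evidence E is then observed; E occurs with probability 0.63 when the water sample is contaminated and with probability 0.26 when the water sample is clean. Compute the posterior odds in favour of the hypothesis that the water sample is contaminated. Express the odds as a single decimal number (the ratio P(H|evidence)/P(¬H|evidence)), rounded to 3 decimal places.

Prior odds = 1/42 = 0.023810.
Likelihood ratio for E = 0.63/0.26 = 2.4231.
Posterior odds = prior odds × LR = 0.057692.

Posterior odds ≈ 0.058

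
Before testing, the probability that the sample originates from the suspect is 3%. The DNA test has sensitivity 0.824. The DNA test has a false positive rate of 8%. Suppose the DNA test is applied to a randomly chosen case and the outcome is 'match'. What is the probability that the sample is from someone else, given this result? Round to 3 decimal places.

Let H be the event that the sample originates from the suspect. P(H) = 0.03, so P(¬H) = 0.97. With E the 'match' result, P(E|H) = 0.824 and P(E|¬H) = 0.08.
P(E) = 0.824·0.03 + 0.08·0.97 = 0.024720 + 0.077600 = 0.10232.
By Bayes' theorem, P(H|E) = 0.024720 / 0.10232 = 0.242. Hence P(¬H|E) = 1 − 0.242 = 0.758.

P(¬H | E) ≈ 0.758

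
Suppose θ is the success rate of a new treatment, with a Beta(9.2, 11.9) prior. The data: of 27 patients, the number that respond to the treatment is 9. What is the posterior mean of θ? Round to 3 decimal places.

Posterior mean ≈ 0.378

The binomial likelihood is conjugate to the Beta prior: with 9 successes and 18 failures, the posterior is Beta(9.2+9, 11.9+18) = Beta(18.2, 29.9).
Posterior mean = α/(α+β) = 18.2/48.1 = 0.378.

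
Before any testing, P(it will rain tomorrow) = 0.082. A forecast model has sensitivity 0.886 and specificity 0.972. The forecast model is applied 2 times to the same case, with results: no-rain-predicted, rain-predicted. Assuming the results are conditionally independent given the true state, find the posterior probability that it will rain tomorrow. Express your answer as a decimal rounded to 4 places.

With H the event that it will rain tomorrow, the joint likelihood of the observed sequence is P(data|H) = 0.114·0.886 = 0.10100 and P(data|¬H) = 0.972·0.028 = 0.027216.
Bayes: P(H|data) = 0.082·0.10100 / (0.082·0.10100 + 0.918·0.027216) = 0.0082823/0.033267 = 0.2490.

Posterior P(H) ≈ 0.2490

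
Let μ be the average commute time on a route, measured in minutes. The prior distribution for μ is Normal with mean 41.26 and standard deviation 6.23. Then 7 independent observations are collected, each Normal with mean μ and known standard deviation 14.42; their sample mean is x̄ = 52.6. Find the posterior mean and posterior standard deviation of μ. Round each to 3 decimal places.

Posterior mean ≈ 47.684; posterior SD ≈ 4.102

Prior precision 1/τ₀² = 1/6.23² = 0.0257646; data precision n/σ² = 7/14.42² = 0.0336641.
Posterior precision = 0.0257646 + 0.0336641 = 0.0594288, giving posterior SD = 1/√0.0594288 = 4.102.
Posterior mean = (0.0257646·41.26 + 0.0336641·52.6) / 0.0594288 = 47.684.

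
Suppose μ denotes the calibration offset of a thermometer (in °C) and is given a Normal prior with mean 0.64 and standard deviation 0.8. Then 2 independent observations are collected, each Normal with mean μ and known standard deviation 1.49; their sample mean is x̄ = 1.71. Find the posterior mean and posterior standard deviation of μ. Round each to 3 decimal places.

With known σ, the Normal prior is conjugate. Weight on the data is w = (n/σ²)/(n/σ² + 1/τ₀²) = 0.900860/(0.900860+1.56250) = 0.36570.
Posterior mean = w·x̄ + (1−w)·μ₀ = 0.36570·1.71 + 0.63430·0.64 = 1.031. Posterior variance = 1/(0.900860+1.56250) = 0.405950, so SD = 0.637.

Posterior mean ≈ 1.031; posterior SD ≈ 0.637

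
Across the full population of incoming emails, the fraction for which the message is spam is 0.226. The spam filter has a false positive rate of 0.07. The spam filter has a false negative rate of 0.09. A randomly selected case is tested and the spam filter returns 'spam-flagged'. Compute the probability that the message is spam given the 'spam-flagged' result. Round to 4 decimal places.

P(H | E) ≈ 0.7915

Write H for 'the message is spam'. Prior odds H:¬H = 0.226/0.774 = 0.29199. For the 'spam-flagged' outcome, the likelihood ratio is 0.91/0.07 = 13.000.
Posterior odds = 0.29199 × 13.000 = 3.7959, so P(H|E) = 3.7959/(1+3.7959) = 0.7915.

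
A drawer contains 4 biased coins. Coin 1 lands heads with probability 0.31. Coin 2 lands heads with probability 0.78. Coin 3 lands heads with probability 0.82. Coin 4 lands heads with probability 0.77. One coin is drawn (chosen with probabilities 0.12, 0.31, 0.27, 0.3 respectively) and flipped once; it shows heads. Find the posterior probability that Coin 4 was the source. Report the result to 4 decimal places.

Tabulate prior·likelihood by source: [1] prior 0.12, lik 0.31, product 0.03720; [2] prior 0.31, lik 0.78, product 0.2418; [3] prior 0.27, lik 0.82, product 0.2214; [4] prior 0.3, lik 0.77, product 0.2310.
Normalizing constant = 0.73140; the posterior for Coin 4 is its product over the sum, 0.2310/0.73140 = 0.3158.

Posterior probability ≈ 0.3158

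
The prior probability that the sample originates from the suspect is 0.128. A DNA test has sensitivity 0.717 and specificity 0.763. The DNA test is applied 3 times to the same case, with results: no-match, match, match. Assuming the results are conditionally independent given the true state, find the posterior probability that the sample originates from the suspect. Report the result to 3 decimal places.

With H the event that the sample originates from the suspect, the joint likelihood of the observed sequence is P(data|H) = 0.283·0.717·0.717 = 0.14549 and P(data|¬H) = 0.763·0.237·0.237 = 0.042857.
Bayes: P(H|data) = 0.128·0.14549 / (0.128·0.14549 + 0.872·0.042857) = 0.018622/0.055994 = 0.3326.

Posterior P(H) ≈ 0.333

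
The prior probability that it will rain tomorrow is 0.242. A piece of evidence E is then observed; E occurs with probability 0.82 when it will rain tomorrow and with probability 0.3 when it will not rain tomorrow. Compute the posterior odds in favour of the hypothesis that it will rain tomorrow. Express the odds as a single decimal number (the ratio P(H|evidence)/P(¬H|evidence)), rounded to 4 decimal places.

Prior odds = 0.242/(1−0.242) = 0.31926.
Likelihood ratio for E = 0.82/0.3 = 2.7333.
Posterior odds = prior odds × LR = 0.87265.

Posterior odds ≈ 0.8726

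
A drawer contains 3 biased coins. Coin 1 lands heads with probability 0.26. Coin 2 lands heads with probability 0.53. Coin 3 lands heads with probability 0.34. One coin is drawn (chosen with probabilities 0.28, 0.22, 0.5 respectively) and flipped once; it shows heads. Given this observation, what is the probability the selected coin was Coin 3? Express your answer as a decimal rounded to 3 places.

Tabulate prior·likelihood by source: [1] prior 0.28, lik 0.26, product 0.07280; [2] prior 0.22, lik 0.53, product 0.1166; [3] prior 0.5, lik 0.34, product 0.1700.
Normalizing constant = 0.35940; the posterior for Coin 3 is its product over the sum, 0.1700/0.35940 = 0.473.

Posterior probability ≈ 0.473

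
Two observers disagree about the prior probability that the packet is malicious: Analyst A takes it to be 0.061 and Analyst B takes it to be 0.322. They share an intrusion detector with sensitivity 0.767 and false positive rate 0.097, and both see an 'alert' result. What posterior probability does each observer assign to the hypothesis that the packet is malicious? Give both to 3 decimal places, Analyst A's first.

Analyst A: 0.339; Analyst B: 0.790

The likelihood ratio for an 'alert' result is 0.767/0.097 = 7.9072.
Analyst A: prior odds 0.061/0.939 = 0.064963; posterior odds 0.51367; posterior probability 0.339.
Analyst B: prior odds 0.322/0.678 = 0.47493; posterior odds 3.7553; posterior probability 0.790.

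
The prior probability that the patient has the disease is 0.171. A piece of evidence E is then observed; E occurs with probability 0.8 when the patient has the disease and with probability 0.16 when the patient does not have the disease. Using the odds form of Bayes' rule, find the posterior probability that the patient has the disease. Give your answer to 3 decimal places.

Prior odds = 0.171/(1−0.171) = 0.20627. In log-odds, ln(0.20627) = -1.5786.
Add log likelihood ratio: ln(5.0000) = 1.6094.
Posterior log-odds = 0.030881, so posterior odds = exp(0.030881) = 1.0314. Converting, P(H|E) = 1.0314/2.0314 = 0.508.

Posterior probability ≈ 0.508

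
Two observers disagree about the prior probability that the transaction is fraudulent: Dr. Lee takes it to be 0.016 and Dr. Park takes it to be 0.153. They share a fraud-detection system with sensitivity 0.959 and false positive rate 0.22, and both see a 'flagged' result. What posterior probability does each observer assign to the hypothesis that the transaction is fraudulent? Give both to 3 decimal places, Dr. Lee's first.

Dr. Lee: 0.066; Dr. Park: 0.441

The likelihood ratio for a 'flagged' result is 0.959/0.22 = 4.3591.
Dr. Lee: prior odds 0.016/0.984 = 0.016260; posterior odds 0.070880; posterior probability 0.066.
Dr. Park: prior odds 0.153/0.847 = 0.18064; posterior odds 0.78742; posterior probability 0.441.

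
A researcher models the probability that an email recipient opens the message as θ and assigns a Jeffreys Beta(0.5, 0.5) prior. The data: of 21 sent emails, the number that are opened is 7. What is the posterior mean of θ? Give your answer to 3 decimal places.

Posterior mean ≈ 0.341

Observing 7 successes and 14 failures updates Beta(0.5, 0.5) by adding the success and failure counts to the two shape parameters: α = 0.5+7 = 7.5, β = 0.5+14 = 14.5.
E[θ | data] = 7.5/(7.5+14.5) = 0.341.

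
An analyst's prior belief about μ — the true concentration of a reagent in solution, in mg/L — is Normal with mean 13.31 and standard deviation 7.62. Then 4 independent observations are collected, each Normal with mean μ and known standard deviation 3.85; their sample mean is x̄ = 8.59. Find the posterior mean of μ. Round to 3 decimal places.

With known σ, the Normal prior is conjugate. Weight on the data is w = (n/σ²)/(n/σ² + 1/τ₀²) = 0.269860/(0.269860+0.0172223) = 0.94001.
Posterior mean = w·x̄ + (1−w)·μ₀ = 0.94001·8.59 + 0.059991·13.31 = 8.873.

Posterior mean ≈ 8.873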